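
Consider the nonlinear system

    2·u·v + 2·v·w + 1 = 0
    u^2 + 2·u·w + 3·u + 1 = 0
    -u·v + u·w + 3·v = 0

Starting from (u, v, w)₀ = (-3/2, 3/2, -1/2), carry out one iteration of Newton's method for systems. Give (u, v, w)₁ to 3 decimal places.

At (-3/2, 3/2, -1/2): F = (-5.000, 0.250, 7.500).
Jacobian J = [[2·v, 2·u + 2·w, 2·v], [2·u + 2·w + 3, 0, 2·u], [-v + w, -u + 3, u]].
At the point, J = [[3.000, -4.000, 3.000], [-1.000, 0.000, -3.000], [-2.000, 4.500, -1.500]] (det J = 9.000).
Solving J·Δ = −F gives Δ = (-2.708, -2.542, 0.986).
Then the next iterate is (u, v, w)₁ = (-4.208, -1.042, 0.486).

(-4.208, -1.042, 0.486)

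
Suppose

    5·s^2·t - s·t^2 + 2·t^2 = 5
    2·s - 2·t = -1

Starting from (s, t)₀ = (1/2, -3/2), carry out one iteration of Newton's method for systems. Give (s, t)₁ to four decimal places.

(-0.3942, 0.1058)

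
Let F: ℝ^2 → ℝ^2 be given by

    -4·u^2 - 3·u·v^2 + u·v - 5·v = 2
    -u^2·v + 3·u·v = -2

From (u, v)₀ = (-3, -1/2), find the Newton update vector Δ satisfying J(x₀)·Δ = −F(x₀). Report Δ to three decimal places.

At (-3, -1/2): F = (-31.750, 11.000).
Jacobian J = [[-8·u - 3·v^2 + v, -6·u·v + u - 5], [-2·u·v + 3·v, -u^2 + 3·u]].
At the point, J = [[22.750, -17.000], [-4.500, -18.000]] (det J = -486.000).
Solving J·Δ = −F gives Δ = (1.561, 0.221).

(1.561, 0.221)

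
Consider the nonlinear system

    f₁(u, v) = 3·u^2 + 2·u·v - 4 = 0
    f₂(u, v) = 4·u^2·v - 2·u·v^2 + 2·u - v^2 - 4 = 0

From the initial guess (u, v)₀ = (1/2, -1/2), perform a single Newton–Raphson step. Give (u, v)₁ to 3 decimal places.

At (1/2, -1/2): F = (-3.750, -4.000).
Jacobian J = [[6·u + 2·v, 2·u], [8·u·v - 2·v^2 + 2, 4·u^2 - 4·u·v - 2·v]].
At the point, J = [[2.000, 1.000], [-0.500, 3.000]] (det J = 6.500).
Solving J·Δ = −F gives Δ = (1.115, 1.519).
Then the next iterate is (u, v)₁ = (1.615, 1.019).

(1.615, 1.019)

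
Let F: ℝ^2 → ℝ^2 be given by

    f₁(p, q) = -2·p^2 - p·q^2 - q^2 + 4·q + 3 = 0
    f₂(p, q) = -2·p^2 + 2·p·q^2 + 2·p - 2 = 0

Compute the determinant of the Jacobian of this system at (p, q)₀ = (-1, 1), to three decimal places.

-44.000

J = [[-4·p - q^2, -2·p·q - 2·q + 4], [-4·p + 2·q^2 + 2, 4·p·q]].
At the point, J = [[3.000, 4.000], [8.000, -4.000]].
det J = -44.000.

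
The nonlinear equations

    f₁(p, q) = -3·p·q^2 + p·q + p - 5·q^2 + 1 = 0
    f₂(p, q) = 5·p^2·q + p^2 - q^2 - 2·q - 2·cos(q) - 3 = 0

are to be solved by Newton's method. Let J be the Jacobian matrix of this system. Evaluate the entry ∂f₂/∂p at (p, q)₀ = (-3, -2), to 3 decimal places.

∂f₂/∂p = 10·p·q + 2·p.
At (-3, -2) this is 54.000.

54.000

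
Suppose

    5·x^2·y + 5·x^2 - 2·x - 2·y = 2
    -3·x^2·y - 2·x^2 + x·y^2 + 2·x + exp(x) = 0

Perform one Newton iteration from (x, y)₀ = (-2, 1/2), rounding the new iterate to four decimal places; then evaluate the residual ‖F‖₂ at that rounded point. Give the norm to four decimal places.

10.9282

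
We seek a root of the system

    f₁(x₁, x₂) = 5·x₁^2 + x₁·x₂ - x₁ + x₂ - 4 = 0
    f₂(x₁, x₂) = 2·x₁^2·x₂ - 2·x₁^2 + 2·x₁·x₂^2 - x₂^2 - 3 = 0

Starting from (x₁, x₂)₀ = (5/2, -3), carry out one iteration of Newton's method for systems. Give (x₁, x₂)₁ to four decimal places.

(1.8655, -3.2644)

At (5/2, -3): F = (14.2500, -17.0000).
Jacobian J = [[10·x₁ + x₂ - 1, x₁ + 1], [4·x₁·x₂ - 4·x₁ + 2·x₂^2, 2·x₁^2 + 4·x₁·x₂ - 2·x₂]].
At the point, J = [[21.0000, 3.5000], [-22.0000, -11.5000]] (det J = -164.5000).
Solving J·Δ = −F gives Δ = (-0.6345, -0.2644).
Then the next iterate is (x₁, x₂)₁ = (1.8655, -3.2644).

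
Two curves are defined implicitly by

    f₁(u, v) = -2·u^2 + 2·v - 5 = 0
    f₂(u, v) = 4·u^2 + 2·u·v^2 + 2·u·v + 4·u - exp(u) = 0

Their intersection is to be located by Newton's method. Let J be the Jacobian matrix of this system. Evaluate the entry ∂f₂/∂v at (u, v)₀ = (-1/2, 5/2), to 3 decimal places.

∂f₂/∂v = 4·u·v + 2·u.
At (-1/2, 5/2) this is -6.000.

-6.000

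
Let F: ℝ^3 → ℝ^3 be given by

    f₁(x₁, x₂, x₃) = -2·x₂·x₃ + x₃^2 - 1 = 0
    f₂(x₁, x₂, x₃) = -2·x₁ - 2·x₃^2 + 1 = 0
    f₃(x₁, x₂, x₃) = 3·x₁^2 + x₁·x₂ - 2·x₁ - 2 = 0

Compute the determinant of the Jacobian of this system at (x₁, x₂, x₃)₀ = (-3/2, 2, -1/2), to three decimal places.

-33.000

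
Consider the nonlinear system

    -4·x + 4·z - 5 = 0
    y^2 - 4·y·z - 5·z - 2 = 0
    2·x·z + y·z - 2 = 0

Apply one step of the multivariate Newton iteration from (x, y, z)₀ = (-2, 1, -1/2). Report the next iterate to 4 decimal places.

At (-2, 1, -1/2): F = (1.0000, 3.5000, -0.5000).
Jacobian J = [[-4, 0, 4], [0, 2·y - 4·z, -4·y - 5], [2·z, z, 2·x + y]].
At the point, J = [[-4.0000, 0.0000, 4.0000], [0.0000, 4.0000, -9.0000], [-1.0000, -0.5000, -3.0000]] (det J = 82.0000).
Solving J·Δ = −F gives Δ = (0.1890, -1.0122, -0.0610).
Then the next iterate is (x, y, z)₁ = (-1.8110, -0.0122, -0.5610).

(-1.8110, -0.0122, -0.5610)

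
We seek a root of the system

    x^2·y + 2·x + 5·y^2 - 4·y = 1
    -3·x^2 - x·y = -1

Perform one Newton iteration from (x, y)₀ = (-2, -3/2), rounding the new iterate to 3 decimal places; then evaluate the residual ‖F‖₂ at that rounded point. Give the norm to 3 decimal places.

At (-2, -3/2): F = (6.250, -14.000).
Jacobian J = [[2·x·y + 2, x^2 + 10·y - 4], [-6·x - y, -x]].
At the point, J = [[8.000, -15.000], [13.500, 2.000]] (det J = 218.500).
Solving J·Δ = −F gives Δ = (0.904, 0.899).
Then the next iterate is (x, y)₁ = (-1.096, -0.601).
Re-evaluating at (-1.096, -0.601): F = (0.29607, -3.26234), so ‖F‖₂ = 3.276.

3.276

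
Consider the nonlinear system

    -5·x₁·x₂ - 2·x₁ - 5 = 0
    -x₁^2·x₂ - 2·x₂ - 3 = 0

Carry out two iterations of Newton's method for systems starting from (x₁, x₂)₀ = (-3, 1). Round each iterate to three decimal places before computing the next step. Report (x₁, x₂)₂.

(-1.377, -1.807)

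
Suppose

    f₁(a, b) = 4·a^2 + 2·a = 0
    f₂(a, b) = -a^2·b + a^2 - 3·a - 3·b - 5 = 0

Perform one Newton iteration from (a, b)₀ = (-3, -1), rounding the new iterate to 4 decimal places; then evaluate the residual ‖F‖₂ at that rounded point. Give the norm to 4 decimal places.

At (-3, -1): F = (30.0000, 25.0000).
Jacobian J = [[8·a + 2, 0], [-2·a·b + 2·a - 3, -a^2 - 3]].
At the point, J = [[-22.0000, 0.0000], [-15.0000, -12.0000]] (det J = 264.0000).
Solving J·Δ = −F gives Δ = (1.3636, 0.3788).
Then the next iterate is (a, b)₁ = (-1.6364, -0.6212).
Re-evaluating at (-1.6364, -0.6212): F = (7.438420, 6.114057), so ‖F‖₂ = 9.6287.

9.6287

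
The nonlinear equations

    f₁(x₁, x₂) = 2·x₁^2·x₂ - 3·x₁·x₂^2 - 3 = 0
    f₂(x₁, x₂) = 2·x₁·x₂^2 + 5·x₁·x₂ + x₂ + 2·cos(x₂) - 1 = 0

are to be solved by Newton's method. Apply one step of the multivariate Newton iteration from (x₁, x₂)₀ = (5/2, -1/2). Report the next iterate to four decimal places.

(1.7819, -0.1502)

At (5/2, -1/2): F = (-11.1250, -4.744835).
Jacobian J = [[4·x₁·x₂ - 3·x₂^2, 2·x₁^2 - 6·x₁·x₂], [2·x₂^2 + 5·x₂, 4·x₁·x₂ + 5·x₁ - 2·sin(x₂) + 1]].
At the point, J = [[-5.7500, 20.0000], [-2.0000, 9.458851]] (det J = -14.388394).
Solving J·Δ = −F gives Δ = (-0.7181, 0.3498).
Then the next iterate is (x₁, x₂)₁ = (1.7819, -0.1502).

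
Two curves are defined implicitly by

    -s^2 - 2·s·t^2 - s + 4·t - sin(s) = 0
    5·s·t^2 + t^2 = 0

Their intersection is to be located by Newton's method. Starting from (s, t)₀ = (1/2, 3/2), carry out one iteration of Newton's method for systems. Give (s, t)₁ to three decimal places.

(0.710, 0.525)

At (1/2, 3/2): F = (2.52057, 7.875).
Jacobian J = [[-2·s - 2·t^2 - cos(s) - 1, -4·s·t + 4], [5·t^2, 10·s·t + 2·t]].
At the point, J = [[-7.37758, 1.000], [11.250, 10.500]] (det J = -88.71462).
Solving J·Δ = −F gives Δ = (0.210, -0.975).
Then the next iterate is (s, t)₁ = (0.710, 0.525).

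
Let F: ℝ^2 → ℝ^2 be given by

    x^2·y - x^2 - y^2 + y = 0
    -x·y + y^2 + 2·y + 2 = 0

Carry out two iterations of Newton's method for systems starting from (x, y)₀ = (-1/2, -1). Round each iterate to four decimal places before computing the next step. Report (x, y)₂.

(0.2500, -0.1155)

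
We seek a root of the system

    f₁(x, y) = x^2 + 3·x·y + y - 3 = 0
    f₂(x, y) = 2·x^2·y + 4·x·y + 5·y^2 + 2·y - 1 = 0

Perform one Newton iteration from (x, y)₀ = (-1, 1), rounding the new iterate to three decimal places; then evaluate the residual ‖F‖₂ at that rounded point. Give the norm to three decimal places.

14.569

At (-1, 1): F = (-4.000, 4.000).
Jacobian J = [[2·x + 3·y, 3·x + 1], [4·x·y + 4·y, 2·x^2 + 4·x + 10·y + 2]].
At the point, J = [[1.000, -2.000], [0.000, 10.000]] (det J = 10.000).
Solving J·Δ = −F gives Δ = (3.200, -0.400).
Then the next iterate is (x, y)₁ = (2.200, 0.600).
Re-evaluating at (2.200, 0.600): F = (6.400, 13.088), so ‖F‖₂ = 14.569.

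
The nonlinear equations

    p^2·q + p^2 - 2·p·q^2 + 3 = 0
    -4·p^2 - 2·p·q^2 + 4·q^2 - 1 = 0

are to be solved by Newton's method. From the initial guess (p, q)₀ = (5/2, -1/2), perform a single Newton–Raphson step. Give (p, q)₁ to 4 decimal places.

(1.2096, -0.7039)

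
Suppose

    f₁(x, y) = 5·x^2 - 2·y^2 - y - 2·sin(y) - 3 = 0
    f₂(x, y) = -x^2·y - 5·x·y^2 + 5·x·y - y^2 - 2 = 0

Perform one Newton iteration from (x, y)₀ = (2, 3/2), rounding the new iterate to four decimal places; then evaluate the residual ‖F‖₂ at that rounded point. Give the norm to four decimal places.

5.8784

At (2, 3/2): F = (9.005010, -17.7500).
Jacobian J = [[10·x, -4·y - 2·cos(y) - 1], [-2·x·y - 5·y^2 + 5·y, -x^2 - 10·x·y + 5·x - 2·y]].
At the point, J = [[20.0000, -7.141474], [-9.7500, -27.0000]] (det J = -609.629375).
Solving J·Δ = −F gives Δ = (-0.6068, -0.4383).
Then the next iterate is (x, y)₁ = (1.3932, 1.0617).
Re-evaluating at (1.3932, 1.0617): F = (1.642547, -5.644294), so ‖F‖₂ = 5.8784.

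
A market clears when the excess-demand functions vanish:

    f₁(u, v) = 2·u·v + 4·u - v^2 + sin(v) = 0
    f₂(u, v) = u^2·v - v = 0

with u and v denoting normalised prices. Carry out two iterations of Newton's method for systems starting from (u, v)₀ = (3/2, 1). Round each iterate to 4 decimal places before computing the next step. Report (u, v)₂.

(-1.4611, 2.9668)

At (3/2, 1): F = (8.841471, 1.2500).
Jacobian J = [[2·v + 4, 2·u - 2·v + cos(v)], [2·u·v, u^2 - 1]].
At the point, J = [[6.0000, 1.540302], [3.0000, 1.2500]] (det J = 2.879093).
Solving J·Δ = −F gives Δ = (-3.1699, 6.6078).
Then the next iterate is (u, v)₁ = (-1.6699, 7.6078).
Round to (-1.6699, 7.6078) and repeat: F = (-88.996901, 13.607052), J = [[19.2156, -18.311697], [-25.408530, 1.788566]].
Δ = (0.2088, -4.6410), so (u, v)₂ = (-1.4611, 2.9668).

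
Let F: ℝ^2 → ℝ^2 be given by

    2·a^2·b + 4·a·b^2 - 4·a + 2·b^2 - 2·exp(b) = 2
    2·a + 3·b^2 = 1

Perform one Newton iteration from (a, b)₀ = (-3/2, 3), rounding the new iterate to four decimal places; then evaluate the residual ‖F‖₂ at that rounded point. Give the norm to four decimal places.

At (-3/2, 3): F = (-58.671074, 23.0000).
Jacobian J = [[4·a·b + 4·b^2 - 4, 2·a^2 + 8·a·b + 4·b - 2·exp(b)], [2, 6·b]].
At the point, J = [[14.0000, -59.671074], [2.0000, 18.0000]] (det J = 371.342148).
Solving J·Δ = −F gives Δ = (-0.8519, -1.1831).
Then the next iterate is (a, b)₁ = (-2.3519, 1.8169).
Re-evaluating at (-2.3519, 1.8169): F = (-9.251205, 4.199577), so ‖F‖₂ = 10.1598.

10.1598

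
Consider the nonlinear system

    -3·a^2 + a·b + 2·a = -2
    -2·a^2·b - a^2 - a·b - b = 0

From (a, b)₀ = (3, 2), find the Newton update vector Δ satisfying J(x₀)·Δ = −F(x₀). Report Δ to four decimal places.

(-1.1015, -0.8069)

At (3, 2): F = (-13.0000, -53.0000).
Jacobian J = [[-6·a + b + 2, a], [-4·a·b - 2·a - b, -2·a^2 - a - 1]].
At the point, J = [[-14.0000, 3.0000], [-32.0000, -22.0000]] (det J = 404.0000).
Solving J·Δ = −F gives Δ = (-1.1015, -0.8069).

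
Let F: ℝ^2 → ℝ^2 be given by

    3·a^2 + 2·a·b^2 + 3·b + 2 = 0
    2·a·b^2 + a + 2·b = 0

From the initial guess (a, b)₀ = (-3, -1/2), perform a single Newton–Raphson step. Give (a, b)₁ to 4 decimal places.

At (-3, -1/2): F = (26.0000, -5.5000).
Jacobian J = [[6·a + 2·b^2, 4·a·b + 3], [2·b^2 + 1, 4·a·b + 2]].
At the point, J = [[-17.5000, 9.0000], [1.5000, 8.0000]] (det J = -153.5000).
Solving J·Δ = −F gives Δ = (1.6775, 0.3730).
Then the next iterate is (a, b)₁ = (-1.3225, -0.1270).

(-1.3225, -0.1270)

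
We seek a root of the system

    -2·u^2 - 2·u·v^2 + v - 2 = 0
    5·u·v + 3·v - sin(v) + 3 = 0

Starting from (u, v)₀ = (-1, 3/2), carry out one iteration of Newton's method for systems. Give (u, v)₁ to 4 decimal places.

(-0.9448, 1.2182)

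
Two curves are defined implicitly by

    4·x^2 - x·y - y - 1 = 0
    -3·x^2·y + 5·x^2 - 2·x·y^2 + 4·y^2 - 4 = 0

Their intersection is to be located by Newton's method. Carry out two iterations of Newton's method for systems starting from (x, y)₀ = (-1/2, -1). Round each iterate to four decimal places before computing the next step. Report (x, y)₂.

(-0.3380, -0.8219)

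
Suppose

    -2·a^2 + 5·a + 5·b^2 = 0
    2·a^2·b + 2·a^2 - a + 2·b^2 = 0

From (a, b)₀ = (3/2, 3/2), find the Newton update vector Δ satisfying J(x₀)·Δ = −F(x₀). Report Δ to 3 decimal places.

(-0.291, -0.969)

At (3/2, 3/2): F = (14.250, 14.250).
Jacobian J = [[-4·a + 5, 10·b], [4·a·b + 4·a - 1, 2·a^2 + 4·b]].
At the point, J = [[-1.000, 15.000], [14.000, 10.500]] (det J = -220.500).
Solving J·Δ = −F gives Δ = (-0.291, -0.969).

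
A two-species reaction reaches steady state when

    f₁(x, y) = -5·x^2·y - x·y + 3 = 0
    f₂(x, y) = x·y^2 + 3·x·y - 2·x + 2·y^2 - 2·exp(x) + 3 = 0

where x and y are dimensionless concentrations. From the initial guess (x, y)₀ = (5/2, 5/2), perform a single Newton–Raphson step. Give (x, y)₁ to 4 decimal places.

(1.7638, 1.5068)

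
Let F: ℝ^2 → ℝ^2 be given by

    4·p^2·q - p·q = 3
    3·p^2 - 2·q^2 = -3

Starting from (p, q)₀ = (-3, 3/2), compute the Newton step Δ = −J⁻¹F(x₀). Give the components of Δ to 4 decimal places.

At (-3, 3/2): F = (55.5000, 25.5000).
Jacobian J = [[8·p·q - q, 4·p^2 - p], [6·p, -4·q]].
At the point, J = [[-37.5000, 39.0000], [-18.0000, -6.0000]] (det J = 927.0000).
Solving J·Δ = −F gives Δ = (1.4320, -0.0461).

(1.4320, -0.0461)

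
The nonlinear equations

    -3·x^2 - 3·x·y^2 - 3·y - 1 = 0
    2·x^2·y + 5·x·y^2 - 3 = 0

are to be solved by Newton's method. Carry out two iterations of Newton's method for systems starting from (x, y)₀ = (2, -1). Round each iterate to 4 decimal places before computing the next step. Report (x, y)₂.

(0.5187, -1.0215)

At (2, -1): F = (-16.0000, -1.0000).
Jacobian J = [[-6·x - 3·y^2, -6·x·y - 3], [4·x·y + 5·y^2, 2·x^2 + 10·x·y]].
At the point, J = [[-15.0000, 9.0000], [-3.0000, -12.0000]] (det J = 207.0000).
Solving J·Δ = −F gives Δ = (-0.9710, 0.1594).
Then the next iterate is (x, y)₁ = (1.0290, -0.8406).
Round to (1.0290, -0.8406) and repeat: F = (-3.836023, -1.144623), J = [[-8.293825, 2.189864], [0.073132, -6.532092]].
Δ = (-0.5103, -0.1809), so (x, y)₂ = (0.5187, -1.0215).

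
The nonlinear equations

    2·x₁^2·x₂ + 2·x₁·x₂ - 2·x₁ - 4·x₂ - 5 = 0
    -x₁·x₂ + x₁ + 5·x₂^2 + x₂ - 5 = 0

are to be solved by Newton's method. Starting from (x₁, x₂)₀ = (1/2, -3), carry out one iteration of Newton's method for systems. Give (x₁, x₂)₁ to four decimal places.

At (1/2, -3): F = (1.5000, 39.0000).
Jacobian J = [[4·x₁·x₂ + 2·x₂ - 2, 2·x₁^2 + 2·x₁ - 4], [-x₂ + 1, -x₁ + 10·x₂ + 1]].
At the point, J = [[-14.0000, -2.5000], [4.0000, -29.5000]] (det J = 423.0000).
Solving J·Δ = −F gives Δ = (-0.1259, 1.3050).
Then the next iterate is (x₁, x₂)₁ = (0.3741, -1.6950).

(0.3741, -1.6950)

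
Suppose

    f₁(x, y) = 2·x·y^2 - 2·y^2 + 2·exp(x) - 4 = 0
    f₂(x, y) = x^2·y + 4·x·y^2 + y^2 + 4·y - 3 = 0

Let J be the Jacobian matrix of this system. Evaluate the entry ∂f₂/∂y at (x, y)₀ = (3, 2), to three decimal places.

∂f₂/∂y = x^2 + 8·x·y + 2·y + 4.
At (3, 2) this is 65.000.

65.000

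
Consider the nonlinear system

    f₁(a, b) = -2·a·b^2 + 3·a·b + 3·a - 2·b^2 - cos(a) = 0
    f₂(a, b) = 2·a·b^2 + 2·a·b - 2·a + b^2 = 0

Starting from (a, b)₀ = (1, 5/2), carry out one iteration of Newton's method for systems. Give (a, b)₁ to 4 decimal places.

(0.5321, 1.6472)

At (1, 5/2): F = (-15.040302, 21.7500).
Jacobian J = [[-2·b^2 + 3·b + sin(a) + 3, -4·a·b + 3·a - 4·b], [2·b^2 + 2·b - 2, 4·a·b + 2·a + 2·b]].
At the point, J = [[-1.158529, -17.0000], [15.5000, 17.0000]] (det J = 243.805007).
Solving J·Δ = −F gives Δ = (-0.4679, -0.8528).
Then the next iterate is (a, b)₁ = (0.5321, 1.6472).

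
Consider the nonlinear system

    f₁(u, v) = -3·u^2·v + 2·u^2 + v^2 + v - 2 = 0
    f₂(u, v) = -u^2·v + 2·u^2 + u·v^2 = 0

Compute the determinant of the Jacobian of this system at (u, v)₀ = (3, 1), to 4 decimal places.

186.0000

J = [[-6·u·v + 4·u, -3·u^2 + 2·v + 1], [-2·u·v + 4·u + v^2, -u^2 + 2·u·v]].
At the point, J = [[-6.0000, -24.0000], [7.0000, -3.0000]].
det J = 186.0000.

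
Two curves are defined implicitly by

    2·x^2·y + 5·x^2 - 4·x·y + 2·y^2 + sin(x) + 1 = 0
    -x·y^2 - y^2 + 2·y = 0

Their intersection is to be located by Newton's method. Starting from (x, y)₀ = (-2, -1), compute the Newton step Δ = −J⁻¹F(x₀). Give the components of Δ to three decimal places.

(-1.000, -1.209)

At (-2, -1): F = (6.09070, -1.000).
Jacobian J = [[4·x·y + 10·x - 4·y + cos(x), 2·x^2 - 4·x + 4·y], [-y^2, -2·x·y - 2·y + 2]].
At the point, J = [[-8.41615, 12.000], [-1.000, 0.000]] (det J = 12.000).
Solving J·Δ = −F gives Δ = (-1.000, -1.209).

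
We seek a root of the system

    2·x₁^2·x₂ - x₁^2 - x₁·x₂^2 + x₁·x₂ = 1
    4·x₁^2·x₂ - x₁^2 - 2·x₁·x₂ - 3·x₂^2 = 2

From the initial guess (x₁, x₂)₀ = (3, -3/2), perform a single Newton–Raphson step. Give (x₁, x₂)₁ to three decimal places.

At (3, -3/2): F = (-48.250, -62.750).
Jacobian J = [[4·x₁·x₂ - 2·x₁ - x₂^2 + x₂, 2·x₁^2 - 2·x₁·x₂ + x₁], [8·x₁·x₂ - 2·x₁ - 2·x₂, 4·x₁^2 - 2·x₁ - 6·x₂]].
At the point, J = [[-27.750, 30.000], [-39.000, 39.000]] (det J = 87.750).
Solving J·Δ = −F gives Δ = (-0.009, 1.600).
Then the next iterate is (x₁, x₂)₁ = (2.991, 0.100).

(2.991, 0.100)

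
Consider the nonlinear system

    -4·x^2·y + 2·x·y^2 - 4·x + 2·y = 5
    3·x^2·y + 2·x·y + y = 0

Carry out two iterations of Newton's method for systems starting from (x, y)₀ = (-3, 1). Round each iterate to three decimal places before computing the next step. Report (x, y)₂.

(-1.249, 0.607)

At (-3, 1): F = (-33.000, 22.000).
Jacobian J = [[-8·x·y + 2·y^2 - 4, -4·x^2 + 4·x·y + 2], [6·x·y + 2·y, 3·x^2 + 2·x + 1]].
At the point, J = [[22.000, -46.000], [-16.000, 22.000]] (det J = -252.000).
Solving J·Δ = −F gives Δ = (1.135, -0.175).
Then the next iterate is (x, y)₁ = (-1.865, 0.825).
Round to (-1.865, 0.825) and repeat: F = (-9.90687, 6.35636), J = [[9.67025, -18.06740], [-7.58175, 7.70467]].
Δ = (0.616, -0.218), so (x, y)₂ = (-1.249, 0.607).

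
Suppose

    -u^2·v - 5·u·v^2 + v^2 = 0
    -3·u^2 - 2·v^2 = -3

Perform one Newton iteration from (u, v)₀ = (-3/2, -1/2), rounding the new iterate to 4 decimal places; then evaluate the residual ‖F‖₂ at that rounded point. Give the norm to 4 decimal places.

1.1408

At (-3/2, -1/2): F = (3.2500, -4.2500).
Jacobian J = [[-2·u·v - 5·v^2, -u^2 - 10·u·v + 2·v], [-6·u, -4·v]].
At the point, J = [[-2.7500, -10.7500], [9.0000, 2.0000]] (det J = 91.2500).
Solving J·Δ = −F gives Δ = (0.4295, 0.1925).
Then the next iterate is (u, v)₁ = (-1.0705, -0.3075).
Re-evaluating at (-1.0705, -0.3075): F = (0.953054, -0.627023), so ‖F‖₂ = 1.1408.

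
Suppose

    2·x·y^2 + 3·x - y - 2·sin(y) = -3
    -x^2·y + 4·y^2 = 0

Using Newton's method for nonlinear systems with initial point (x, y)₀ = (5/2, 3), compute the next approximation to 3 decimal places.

At (5/2, 3): F = (52.21776, 17.250).
Jacobian J = [[2·y^2 + 3, 4·x·y - 2·cos(y) - 1], [-2·x·y, -x^2 + 8·y]].
At the point, J = [[21.000, 30.97998], [-15.000, 17.750]] (det J = 837.44977).
Solving J·Δ = −F gives Δ = (-0.469, -1.368).
Then the next iterate is (x, y)₁ = (2.031, 1.632).

(2.031, 1.632)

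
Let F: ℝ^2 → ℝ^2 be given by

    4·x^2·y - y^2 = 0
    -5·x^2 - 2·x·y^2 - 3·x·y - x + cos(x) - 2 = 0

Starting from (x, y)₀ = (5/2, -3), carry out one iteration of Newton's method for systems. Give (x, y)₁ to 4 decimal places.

(2.2589, -0.7569)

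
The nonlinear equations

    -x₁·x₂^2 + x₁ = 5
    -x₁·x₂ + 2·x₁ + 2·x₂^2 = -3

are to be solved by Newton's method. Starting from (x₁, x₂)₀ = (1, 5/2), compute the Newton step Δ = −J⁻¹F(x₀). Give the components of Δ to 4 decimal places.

(-0.3467, -1.6859)

At (1, 5/2): F = (-10.2500, 15.0000).
Jacobian J = [[-x₂^2 + 1, -2·x₁·x₂], [-x₂ + 2, -x₁ + 4·x₂]].
At the point, J = [[-5.2500, -5.0000], [-0.5000, 9.0000]] (det J = -49.7500).
Solving J·Δ = −F gives Δ = (-0.3467, -1.6859).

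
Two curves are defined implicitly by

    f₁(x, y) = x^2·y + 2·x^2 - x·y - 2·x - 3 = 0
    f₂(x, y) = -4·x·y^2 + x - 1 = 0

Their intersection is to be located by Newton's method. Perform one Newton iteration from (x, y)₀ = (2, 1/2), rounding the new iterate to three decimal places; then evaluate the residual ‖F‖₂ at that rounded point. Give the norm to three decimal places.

0.315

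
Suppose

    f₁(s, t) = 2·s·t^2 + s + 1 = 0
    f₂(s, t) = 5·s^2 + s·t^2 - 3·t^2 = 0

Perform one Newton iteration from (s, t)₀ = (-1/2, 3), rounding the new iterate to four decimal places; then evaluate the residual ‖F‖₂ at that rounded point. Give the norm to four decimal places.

7.4897

At (-1/2, 3): F = (-8.5000, -30.2500).
Jacobian J = [[2·t^2 + 1, 4·s·t], [10·s + t^2, 2·s·t - 6·t]].
At the point, J = [[19.0000, -6.0000], [4.0000, -21.0000]] (det J = -375.0000).
Solving J·Δ = −F gives Δ = (-0.0080, -1.4420).
Then the next iterate is (s, t)₁ = (-0.5080, 1.5580).
Re-evaluating at (-0.5080, 1.5580): F = (-1.974202, -7.224873), so ‖F‖₂ = 7.4897.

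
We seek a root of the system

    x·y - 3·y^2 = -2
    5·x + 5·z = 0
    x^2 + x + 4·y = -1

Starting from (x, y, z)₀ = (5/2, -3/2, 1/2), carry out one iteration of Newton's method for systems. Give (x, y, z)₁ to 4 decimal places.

At (5/2, -3/2, 1/2): F = (-8.5000, 15.0000, 3.7500).
Jacobian J = [[y, x - 6·y, 0], [5, 0, 5], [2·x + 1, 4, 0]].
At the point, J = [[-1.5000, 11.5000, 0.0000], [5.0000, 0.0000, 5.0000], [6.0000, 4.0000, 0.0000]] (det J = 375.0000).
Solving J·Δ = −F gives Δ = (-1.0283, 0.6050, -1.9717).
Then the next iterate is (x, y, z)₁ = (1.4717, -0.8950, -1.4717).

(1.4717, -0.8950, -1.4717)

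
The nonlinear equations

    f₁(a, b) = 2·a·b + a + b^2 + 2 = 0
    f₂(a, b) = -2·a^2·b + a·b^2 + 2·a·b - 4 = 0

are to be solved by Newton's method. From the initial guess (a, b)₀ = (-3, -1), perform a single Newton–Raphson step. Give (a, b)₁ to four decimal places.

At (-3, -1): F = (6.0000, 17.0000).
Jacobian J = [[2·b + 1, 2·a + 2·b], [-4·a·b + b^2 + 2·b, -2·a^2 + 2·a·b + 2·a]].
At the point, J = [[-1.0000, -8.0000], [-13.0000, -18.0000]] (det J = -86.0000).
Solving J·Δ = −F gives Δ = (0.3256, 0.7093).
Then the next iterate is (a, b)₁ = (-2.6744, -0.2907).

(-2.6744, -0.2907)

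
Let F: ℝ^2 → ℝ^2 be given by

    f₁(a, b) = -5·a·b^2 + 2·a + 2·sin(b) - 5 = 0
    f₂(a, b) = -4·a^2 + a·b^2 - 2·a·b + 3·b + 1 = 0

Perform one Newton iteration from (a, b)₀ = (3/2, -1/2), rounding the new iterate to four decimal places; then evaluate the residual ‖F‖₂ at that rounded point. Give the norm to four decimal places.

At (3/2, -1/2): F = (-4.833851, -7.6250).
Jacobian J = [[-5·b^2 + 2, -10·a·b + 2·cos(b)], [-8·a + b^2 - 2·b, 2·a·b - 2·a + 3]].
At the point, J = [[0.7500, 9.255165], [-10.7500, -1.5000]] (det J = 98.368025).
Solving J·Δ = −F gives Δ = (-0.7911, 0.5864).
Then the next iterate is (a, b)₁ = (0.7089, 0.0864).
Re-evaluating at (0.7089, 0.0864): F = (-3.436074, -0.868163), so ‖F‖₂ = 3.5441.

3.5441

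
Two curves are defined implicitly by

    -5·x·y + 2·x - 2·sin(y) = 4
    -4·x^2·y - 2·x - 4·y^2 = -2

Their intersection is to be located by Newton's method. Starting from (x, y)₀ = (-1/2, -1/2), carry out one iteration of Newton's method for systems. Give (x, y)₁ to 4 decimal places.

At (-1/2, -1/2): F = (-5.291149, 2.5000).
Jacobian J = [[-5·y + 2, -5·x - 2·cos(y)], [-8·x·y - 2, -4·x^2 - 8·y]].
At the point, J = [[4.5000, 0.744835], [-4.0000, 3.0000]] (det J = 16.479340).
Solving J·Δ = −F gives Δ = (1.0762, 0.6016).
Then the next iterate is (x, y)₁ = (0.5762, 0.1016).

(0.5762, 0.1016)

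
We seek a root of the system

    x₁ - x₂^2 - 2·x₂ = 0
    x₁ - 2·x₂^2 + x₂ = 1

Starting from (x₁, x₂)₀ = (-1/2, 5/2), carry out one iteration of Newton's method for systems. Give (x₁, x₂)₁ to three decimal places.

(12.125, 2.625)

At (-1/2, 5/2): F = (-11.750, -11.500).
Jacobian J = [[1, -2·x₂ - 2], [1, -4·x₂ + 1]].
At the point, J = [[1.000, -7.000], [1.000, -9.000]] (det J = -2.000).
Solving J·Δ = −F gives Δ = (12.625, 0.125).
Then the next iterate is (x₁, x₂)₁ = (12.125, 2.625).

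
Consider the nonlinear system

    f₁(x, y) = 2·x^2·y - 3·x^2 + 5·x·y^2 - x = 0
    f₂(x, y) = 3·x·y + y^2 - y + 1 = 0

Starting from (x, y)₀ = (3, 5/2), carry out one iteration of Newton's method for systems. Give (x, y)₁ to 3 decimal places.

(-4.558, 4.764)

At (3, 5/2): F = (108.750, 27.250).
Jacobian J = [[4·x·y - 6·x + 5·y^2 - 1, 2·x^2 + 10·x·y], [3·y, 3·x + 2·y - 1]].
At the point, J = [[42.250, 93.000], [7.500, 13.000]] (det J = -148.250).
Solving J·Δ = −F gives Δ = (-7.558, 2.264).
Then the next iterate is (x, y)₁ = (-4.558, 4.764).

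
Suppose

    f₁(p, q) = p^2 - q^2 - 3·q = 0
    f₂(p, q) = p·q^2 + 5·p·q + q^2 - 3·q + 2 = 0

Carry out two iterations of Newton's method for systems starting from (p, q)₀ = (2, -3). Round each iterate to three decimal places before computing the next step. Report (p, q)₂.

(0.773, -0.469)

At (2, -3): F = (4.000, 8.000).
Jacobian J = [[2·p, -2·q - 3], [q^2 + 5·q, 2·p·q + 5·p + 2·q - 3]].
At the point, J = [[4.000, 3.000], [-6.000, -11.000]] (det J = -26.000).
Solving J·Δ = −F gives Δ = (-2.615, 2.154).
Then the next iterate is (p, q)₁ = (-0.615, -0.846).
Round to (-0.615, -0.846) and repeat: F = (2.20051, 7.41500), J = [[-1.230, -1.308], [-3.51428, -6.72642]].
Δ = (1.388, 0.377), so (p, q)₂ = (0.773, -0.469).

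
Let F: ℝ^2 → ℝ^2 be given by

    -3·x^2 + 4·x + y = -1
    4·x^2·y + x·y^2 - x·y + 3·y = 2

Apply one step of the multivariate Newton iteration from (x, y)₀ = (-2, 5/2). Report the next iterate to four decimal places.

At (-2, 5/2): F = (-16.5000, 38.0000).
Jacobian J = [[-6·x + 4, 1], [8·x·y + y^2 - y, 4·x^2 + 2·x·y - x + 3]].
At the point, J = [[16.0000, 1.0000], [-36.2500, 11.0000]] (det J = 212.2500).
Solving J·Δ = −F gives Δ = (1.0342, -0.0465).
Then the next iterate is (x, y)₁ = (-0.9658, 2.4535).

(-0.9658, 2.4535)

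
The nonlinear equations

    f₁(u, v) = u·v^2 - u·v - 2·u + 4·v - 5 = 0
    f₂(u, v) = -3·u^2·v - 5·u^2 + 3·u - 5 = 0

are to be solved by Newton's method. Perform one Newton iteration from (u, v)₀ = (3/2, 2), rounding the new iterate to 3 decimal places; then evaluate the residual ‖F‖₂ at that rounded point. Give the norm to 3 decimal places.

At (3/2, 2): F = (3.000, -25.250).
Jacobian J = [[v^2 - v - 2, 2·u·v - u + 4], [-6·u·v - 10·u + 3, -3·u^2]].
At the point, J = [[0.000, 8.500], [-30.000, -6.750]] (det J = 255.000).
Solving J·Δ = −F gives Δ = (-0.762, -0.353).
Then the next iterate is (u, v)₁ = (0.738, 1.647).
Re-evaluating at (0.738, 1.647): F = (0.89842, -8.20031), so ‖F‖₂ = 8.249.

8.249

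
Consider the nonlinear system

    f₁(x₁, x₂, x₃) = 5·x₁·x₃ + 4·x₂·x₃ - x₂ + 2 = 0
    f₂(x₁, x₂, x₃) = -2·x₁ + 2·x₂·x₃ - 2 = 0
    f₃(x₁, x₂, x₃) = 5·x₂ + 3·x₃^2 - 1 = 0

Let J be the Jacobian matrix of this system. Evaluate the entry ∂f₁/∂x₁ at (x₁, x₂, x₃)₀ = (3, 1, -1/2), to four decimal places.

-2.5000

∂f₁/∂x₁ = 5·x₃.
At (3, 1, -1/2) this is -2.5000.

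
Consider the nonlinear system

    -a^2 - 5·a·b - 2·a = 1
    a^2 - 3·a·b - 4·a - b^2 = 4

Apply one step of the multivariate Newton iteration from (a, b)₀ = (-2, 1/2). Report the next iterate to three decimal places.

(-1.054, 0.147)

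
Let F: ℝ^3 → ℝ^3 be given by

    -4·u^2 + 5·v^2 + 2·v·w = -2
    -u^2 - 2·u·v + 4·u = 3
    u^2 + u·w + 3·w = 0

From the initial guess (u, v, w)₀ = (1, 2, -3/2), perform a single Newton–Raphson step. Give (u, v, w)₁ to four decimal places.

(0.3333, 0.6667, -0.1667)

At (1, 2, -3/2): F = (12.0000, -4.0000, -5.0000).
Jacobian J = [[-8·u, 10·v + 2·w, 2·v], [-2·u - 2·v + 4, -2·u, 0], [2·u + w, 0, u + 3]].
At the point, J = [[-8.0000, 17.0000, 4.0000], [-2.0000, -2.0000, 0.0000], [0.5000, 0.0000, 4.0000]] (det J = 204.0000).
Solving J·Δ = −F gives Δ = (-0.6667, -1.3333, 1.3333).
Then the next iterate is (u, v, w)₁ = (0.3333, 0.6667, -0.1667).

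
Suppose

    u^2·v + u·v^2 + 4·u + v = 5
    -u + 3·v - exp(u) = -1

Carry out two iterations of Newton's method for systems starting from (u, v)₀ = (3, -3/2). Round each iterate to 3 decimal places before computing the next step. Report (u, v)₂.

At (3, -3/2): F = (-1.250, -26.58554).
Jacobian J = [[2·u·v + v^2 + 4, u^2 + 2·u·v + 1], [-exp(u) - 1, 3]].
At the point, J = [[-2.750, 1.000], [-21.08554, 3.000]] (det J = 12.83554).
Solving J·Δ = −F gives Δ = (-1.779, -3.642).
Then the next iterate is (u, v)₁ = (1.221, -5.142).
Round to (1.221, -5.142) and repeat: F = (19.35954, -19.03758), J = [[17.88340, -10.06592], [-4.39058, 3.000]].
Δ = (14.125, 27.018), so (u, v)₂ = (15.346, 21.876).

(15.346, 21.876)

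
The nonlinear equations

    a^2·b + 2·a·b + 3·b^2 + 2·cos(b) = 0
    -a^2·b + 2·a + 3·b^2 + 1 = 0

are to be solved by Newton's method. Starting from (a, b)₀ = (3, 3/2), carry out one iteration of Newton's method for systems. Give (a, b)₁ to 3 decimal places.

(3.036, 0.145)

At (3, 3/2): F = (29.39147, 0.250).
Jacobian J = [[2·a·b + 2·b, a^2 + 2·a + 6·b - 2·sin(b)], [-2·a·b + 2, -a^2 + 6·b]].
At the point, J = [[12.000, 22.00501], [-7.000, 0.000]] (det J = 154.03507).
Solving J·Δ = −F gives Δ = (0.036, -1.355).
Then the next iterate is (a, b)₁ = (3.036, 0.145).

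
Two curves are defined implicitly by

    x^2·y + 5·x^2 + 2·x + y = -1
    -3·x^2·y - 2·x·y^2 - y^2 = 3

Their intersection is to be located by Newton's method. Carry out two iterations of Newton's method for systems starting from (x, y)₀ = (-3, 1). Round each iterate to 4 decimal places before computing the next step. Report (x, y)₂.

(-0.9973, -0.2341)

At (-3, 1): F = (50.0000, -25.0000).
Jacobian J = [[2·x·y + 10·x + 2, x^2 + 1], [-6·x·y - 2·y^2, -3·x^2 - 4·x·y - 2·y]].
At the point, J = [[-34.0000, 10.0000], [16.0000, -17.0000]] (det J = 418.0000).
Solving J·Δ = −F gives Δ = (1.4354, -0.1196).
Then the next iterate is (x, y)₁ = (-1.5646, 0.8804).
Round to (-1.5646, 0.8804) and repeat: F = (13.146261, -7.815235), J = [[-16.400948, 3.447973], [6.714635, -3.594824]].
Δ = (0.5673, -1.1145), so (x, y)₂ = (-0.9973, -0.2341).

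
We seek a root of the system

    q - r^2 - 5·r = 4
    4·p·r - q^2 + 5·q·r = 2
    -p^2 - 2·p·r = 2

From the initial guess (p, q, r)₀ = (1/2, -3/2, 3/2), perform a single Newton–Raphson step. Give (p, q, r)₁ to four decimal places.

At (1/2, -3/2, 3/2): F = (-15.2500, -12.5000, -3.7500).
Jacobian J = [[0, 1, -2·r - 5], [4·r, -2·q + 5·r, 4·p + 5·q], [-2·p - 2·r, 0, -2·p]].
At the point, J = [[0.0000, 1.0000, -8.0000], [6.0000, 10.5000, -5.5000], [-4.0000, 0.0000, -1.0000]] (det J = -308.0000).
Solving J·Δ = −F gives Δ = (-0.4765, 0.4968, -1.8442).
Then the next iterate is (p, q, r)₁ = (0.0235, -1.0032, -0.3442).

(0.0235, -1.0032, -0.3442)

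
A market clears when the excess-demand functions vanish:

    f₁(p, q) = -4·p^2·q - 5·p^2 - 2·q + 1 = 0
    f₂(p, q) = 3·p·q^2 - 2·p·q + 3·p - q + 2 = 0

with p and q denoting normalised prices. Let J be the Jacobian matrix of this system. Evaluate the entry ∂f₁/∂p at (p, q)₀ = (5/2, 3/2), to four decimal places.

-55.0000

∂f₁/∂p = -8·p·q - 10·p.
At (5/2, 3/2) this is -55.0000.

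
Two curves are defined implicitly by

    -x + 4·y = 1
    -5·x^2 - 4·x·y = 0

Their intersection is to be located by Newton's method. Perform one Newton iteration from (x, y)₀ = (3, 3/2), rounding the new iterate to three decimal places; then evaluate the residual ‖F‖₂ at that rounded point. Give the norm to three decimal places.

15.734

At (3, 3/2): F = (2.000, -63.000).
Jacobian J = [[-1, 4], [-10·x - 4·y, -4·x]].
At the point, J = [[-1.000, 4.000], [-36.000, -12.000]] (det J = 156.000).
Solving J·Δ = −F gives Δ = (-1.462, -0.865).
Then the next iterate is (x, y)₁ = (1.538, 0.635).
Re-evaluating at (1.538, 0.635): F = (0.002, -15.73374), so ‖F‖₂ = 15.734.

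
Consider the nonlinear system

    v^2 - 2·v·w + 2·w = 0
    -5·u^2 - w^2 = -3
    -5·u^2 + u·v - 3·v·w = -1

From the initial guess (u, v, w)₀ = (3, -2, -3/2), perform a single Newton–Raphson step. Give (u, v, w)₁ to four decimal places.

(1.6281, -0.8117, -0.4686)

At (3, -2, -3/2): F = (-5.0000, -44.2500, -59.0000).
Jacobian J = [[0, 2·v - 2·w, -2·v + 2], [-10·u, 0, -2·w], [-10·u + v, u - 3·w, -3·v]].
At the point, J = [[0.0000, -1.0000, 6.0000], [-30.0000, 0.0000, 3.0000], [-32.0000, 7.5000, 6.0000]] (det J = -1434.0000).
Solving J·Δ = −F gives Δ = (-1.3719, 1.1883, 1.0314).
Then the next iterate is (u, v, w)₁ = (1.6281, -0.8117, -0.4686).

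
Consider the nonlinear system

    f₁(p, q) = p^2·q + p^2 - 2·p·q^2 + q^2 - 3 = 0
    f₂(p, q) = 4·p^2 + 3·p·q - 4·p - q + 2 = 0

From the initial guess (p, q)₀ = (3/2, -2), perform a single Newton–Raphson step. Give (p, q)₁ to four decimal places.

(1.0614, -1.1780)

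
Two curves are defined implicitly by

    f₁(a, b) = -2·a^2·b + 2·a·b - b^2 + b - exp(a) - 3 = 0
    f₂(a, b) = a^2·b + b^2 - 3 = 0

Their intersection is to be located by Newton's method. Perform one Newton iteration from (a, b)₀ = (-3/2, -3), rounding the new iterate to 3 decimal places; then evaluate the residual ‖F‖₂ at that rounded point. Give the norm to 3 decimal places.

At (-3/2, -3): F = (7.27687, -0.750).
Jacobian J = [[-4·a·b + 2·b - exp(a), -2·a^2 + 2·a - 2·b + 1], [2·a·b, a^2 + 2·b]].
At the point, J = [[-24.22313, -0.500], [9.000, -3.750]] (det J = 95.33674).
Solving J·Δ = −F gives Δ = (0.290, 0.496).
Then the next iterate is (a, b)₁ = (-1.210, -2.504).
Re-evaluating at (-1.210, -2.504): F = (1.31968, -0.39609), so ‖F‖₂ = 1.378.

1.378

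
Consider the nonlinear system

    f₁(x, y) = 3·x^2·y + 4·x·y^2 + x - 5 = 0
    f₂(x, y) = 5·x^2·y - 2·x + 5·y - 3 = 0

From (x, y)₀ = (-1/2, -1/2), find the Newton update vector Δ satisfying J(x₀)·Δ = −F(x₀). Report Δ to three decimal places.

At (-1/2, -1/2): F = (-6.375, -5.125).
Jacobian J = [[6·x·y + 4·y^2 + 1, 3·x^2 + 8·x·y], [10·x·y - 2, 5·x^2 + 5]].
At the point, J = [[3.500, 2.750], [0.500, 6.250]] (det J = 20.500).
Solving J·Δ = −F gives Δ = (1.256, 0.720).

(1.256, 0.720)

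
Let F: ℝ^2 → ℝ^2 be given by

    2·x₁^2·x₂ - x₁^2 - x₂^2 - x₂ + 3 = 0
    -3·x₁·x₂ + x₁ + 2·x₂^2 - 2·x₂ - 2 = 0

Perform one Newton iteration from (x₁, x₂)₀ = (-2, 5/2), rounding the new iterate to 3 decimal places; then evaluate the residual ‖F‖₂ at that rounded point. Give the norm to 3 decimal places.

5.437

At (-2, 5/2): F = (10.250, 18.500).
Jacobian J = [[4·x₁·x₂ - 2·x₁, 2·x₁^2 - 2·x₂ - 1], [-3·x₂ + 1, -3·x₁ + 4·x₂ - 2]].
At the point, J = [[-16.000, 2.000], [-6.500, 14.000]] (det J = -211.000).
Solving J·Δ = −F gives Δ = (0.505, -1.087).
Then the next iterate is (x₁, x₂)₁ = (-1.495, 1.413).
Re-evaluating at (-1.495, 1.413): F = (3.67159, 4.00944), so ‖F‖₂ = 5.437.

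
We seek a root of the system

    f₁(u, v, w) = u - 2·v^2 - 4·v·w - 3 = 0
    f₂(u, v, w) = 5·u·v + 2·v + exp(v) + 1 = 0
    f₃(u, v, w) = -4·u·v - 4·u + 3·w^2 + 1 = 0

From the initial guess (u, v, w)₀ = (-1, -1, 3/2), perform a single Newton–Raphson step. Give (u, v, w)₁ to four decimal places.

(0.1880, -1.5973, 0.9044)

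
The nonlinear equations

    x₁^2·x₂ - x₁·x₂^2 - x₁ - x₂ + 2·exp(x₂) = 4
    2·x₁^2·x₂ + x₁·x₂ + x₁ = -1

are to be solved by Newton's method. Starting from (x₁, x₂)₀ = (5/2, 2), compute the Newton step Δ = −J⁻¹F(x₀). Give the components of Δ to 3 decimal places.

At (5/2, 2): F = (8.77811, 33.500).
Jacobian J = [[2·x₁·x₂ - x₂^2 - 1, x₁^2 - 2·x₁·x₂ + 2·exp(x₂) - 1], [4·x₁·x₂ + x₂ + 1, 2·x₁^2 + x₁]].
At the point, J = [[5.000, 10.02811], [23.000, 15.000]] (det J = -155.64658).
Solving J·Δ = −F gives Δ = (-1.312, -0.221).

(-1.312, -0.221)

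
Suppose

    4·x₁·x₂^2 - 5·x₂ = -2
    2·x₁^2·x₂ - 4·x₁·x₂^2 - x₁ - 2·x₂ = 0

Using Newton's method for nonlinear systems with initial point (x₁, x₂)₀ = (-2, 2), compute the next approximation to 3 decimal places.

(-1.703, 1.047)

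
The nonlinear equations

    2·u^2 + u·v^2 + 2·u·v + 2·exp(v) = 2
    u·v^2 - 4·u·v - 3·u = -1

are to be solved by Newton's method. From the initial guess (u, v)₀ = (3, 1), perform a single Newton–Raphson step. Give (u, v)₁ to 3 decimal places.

At (3, 1): F = (30.43656, -17.000).
Jacobian J = [[4·u + v^2 + 2·v, 2·u·v + 2·u + 2·exp(v)], [v^2 - 4·v - 3, 2·u·v - 4·u]].
At the point, J = [[15.000, 17.43656], [-6.000, -6.000]] (det J = 14.61938).
Solving J·Δ = −F gives Δ = (-7.784, 4.951).
Then the next iterate is (u, v)₁ = (-4.784, 5.951).

(-4.784, 5.951)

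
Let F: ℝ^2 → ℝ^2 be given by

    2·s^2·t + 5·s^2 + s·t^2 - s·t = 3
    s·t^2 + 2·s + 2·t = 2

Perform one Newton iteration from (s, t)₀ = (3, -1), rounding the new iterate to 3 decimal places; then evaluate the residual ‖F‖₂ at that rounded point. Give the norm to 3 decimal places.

At (3, -1): F = (30.000, 5.000).
Jacobian J = [[4·s·t + 10·s + t^2 - t, 2·s^2 + 2·s·t - s], [t^2 + 2, 2·s·t + 2]].
At the point, J = [[20.000, 9.000], [3.000, -4.000]] (det J = -107.000).
Solving J·Δ = −F gives Δ = (-1.542, 0.093).
Then the next iterate is (s, t)₁ = (1.458, -0.907).
Re-evaluating at (1.458, -0.907): F = (6.29451, 0.30142), so ‖F‖₂ = 6.302.

6.302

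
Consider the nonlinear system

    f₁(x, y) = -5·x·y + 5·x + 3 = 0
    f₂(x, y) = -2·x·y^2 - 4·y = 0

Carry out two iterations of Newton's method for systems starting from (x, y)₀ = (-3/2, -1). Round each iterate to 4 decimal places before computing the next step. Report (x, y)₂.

(-0.6022, -0.0644)

At (-3/2, -1): F = (-12.0000, 7.0000).
Jacobian J = [[-5·y + 5, -5·x], [-2·y^2, -4·x·y - 4]].
At the point, J = [[10.0000, 7.5000], [-2.0000, -10.0000]] (det J = -85.0000).
Solving J·Δ = −F gives Δ = (0.7941, 0.5412).
Then the next iterate is (x, y)₁ = (-0.7059, -0.4588).
Round to (-0.7059, -0.4588) and repeat: F = (-2.148835, 2.132380), J = [[7.2940, 3.5295], [-0.420995, -5.295468]].
Δ = (0.1037, 0.3944), so (x, y)₂ = (-0.6022, -0.0644).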